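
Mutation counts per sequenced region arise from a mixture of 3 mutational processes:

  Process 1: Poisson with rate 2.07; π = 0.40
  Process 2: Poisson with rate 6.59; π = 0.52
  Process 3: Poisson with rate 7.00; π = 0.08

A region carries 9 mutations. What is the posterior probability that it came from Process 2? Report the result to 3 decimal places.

0.849

P(component k | x) = P(Z=k)·f_k(x) / marginal(x), where marginal(x) = Σ_j P(Z=j)·f_j(x).
Poisson probabilities:
  p_1 = e^(−2.07)·2.07^9/9! = 0.00024265
  p_2 = e^(−6.59)·6.59^9/9! = 0.0887575
  p_3 = e^(−7.00)·7.00^9/9! = 0.101405
Prior × likelihood for each component:
  P(Z=1)·p_1 = 0.40 × 0.00024265 = 9.706e-05
  P(Z=2)·p_2 = 0.52 × 0.0887575 = 0.0461539
  P(Z=3)·p_3 = 0.08 × 0.101405 = 0.00811237
Marginal: 9.706e-05 + 0.0461539 + 0.00811237 = 0.0543633
Responsibility of Process 2: 0.0461539 / 0.0543633 ≈ 0.849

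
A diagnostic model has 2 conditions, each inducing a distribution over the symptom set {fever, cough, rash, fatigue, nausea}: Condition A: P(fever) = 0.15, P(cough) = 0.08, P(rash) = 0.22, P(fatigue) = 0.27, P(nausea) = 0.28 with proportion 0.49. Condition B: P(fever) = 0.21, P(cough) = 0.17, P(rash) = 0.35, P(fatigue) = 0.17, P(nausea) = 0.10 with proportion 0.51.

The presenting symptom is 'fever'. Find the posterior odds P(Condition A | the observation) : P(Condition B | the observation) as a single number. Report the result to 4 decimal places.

0.6863

Only the two components matter; the odds are (π_i f_i(x)) / (π_j f_j(x)).
Categorical probabilities:
  L_A = P(fever | comp) = 0.15
  L_B = P(fever | comp) = 0.21
Odds = (0.49/0.51) × (0.15/0.21) = 0.960784 × 0.714286 ≈ 0.6863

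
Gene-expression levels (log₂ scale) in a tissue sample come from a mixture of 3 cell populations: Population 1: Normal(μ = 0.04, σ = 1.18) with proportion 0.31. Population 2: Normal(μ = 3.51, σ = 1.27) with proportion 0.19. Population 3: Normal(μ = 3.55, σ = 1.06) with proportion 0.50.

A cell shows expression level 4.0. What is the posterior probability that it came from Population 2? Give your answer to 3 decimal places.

0.243

P(component k | x) = π_k·f_k(x) / marginal(x), where marginal(x) = Σ_j π_j·f_j(x).
Component likelihoods at x = 4.0:
  f_1 = (1/(1.18·√(2π)))·exp(−(4.0−0.04)²/(2·1.18²)) = 0.338087·exp(-5.63114) = 0.00121187
  f_2 = (1/(1.27·√(2π)))·exp(−(4.0−3.51)²/(2·1.27²)) = 0.314128·exp(-0.07443) = 0.291596
  f_3 = (1/(1.06·√(2π)))·exp(−(4.0−3.55)²/(2·1.06²)) = 0.376361·exp(-0.09011) = 0.343929
Unnormalised posteriors:
  π_1·f_1 = 0.31 × 0.00121187 = 0.000375679
  π_2·f_2 = 0.19 × 0.291596 = 0.0554032
  π_3·f_3 = 0.50 × 0.343929 = 0.171965
Marginal: 0.000375679 + 0.0554032 + 0.171965 = 0.227743
Responsibility of Population 2: 0.0554032 / 0.227743 ≈ 0.243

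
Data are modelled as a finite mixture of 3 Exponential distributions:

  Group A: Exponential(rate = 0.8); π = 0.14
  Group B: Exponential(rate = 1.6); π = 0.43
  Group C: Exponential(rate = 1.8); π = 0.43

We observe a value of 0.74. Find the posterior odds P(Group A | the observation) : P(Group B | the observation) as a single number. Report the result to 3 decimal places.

Posterior odds = (π_i f_i(x)) / (π_j f_j(x)); the normalising sum cancels.
Component likelihoods at x = 0.74:
  L_A = 0.8·e^(−0.8·0.74) = 0.8·e^(−0.5920) = 0.442576
  L_B = 1.6·e^(−1.6·0.74) = 1.6·e^(−1.1840) = 0.489683
  L_C = 1.8·e^(−1.8·0.74) = 1.8·e^(−1.3320) = 0.475108
Posterior odds = (π_A·L_A) / (π_B·L_B) = (0.14·0.442576) / (0.43·0.489683) = 0.0619606 / 0.210564 ≈ 0.294

0.294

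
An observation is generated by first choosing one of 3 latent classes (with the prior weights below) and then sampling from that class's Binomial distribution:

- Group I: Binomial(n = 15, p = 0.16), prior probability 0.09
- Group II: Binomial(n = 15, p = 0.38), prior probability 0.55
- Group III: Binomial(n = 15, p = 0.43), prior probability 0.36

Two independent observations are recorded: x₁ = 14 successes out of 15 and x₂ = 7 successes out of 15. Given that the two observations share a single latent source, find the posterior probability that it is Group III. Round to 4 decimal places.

By Bayes' theorem, P(k | x) = π_k f_k(x) / Σ_j π_j f_j(x).
Since both observations come from the same component, the likelihood for component k is f_k(x₁)·f_k(x₂).
  L_I = [9.07926e-11] × [0.00428176] = 3.88752e-13
  L_II = [1.21746e-05] × [0.160756] = 1.95713e-06
  L_III = [6.3172e-05] × [0.194907] = 1.23126e-05
Prior × likelihood for each component:
  π_I·L_I = 0.09 × 3.88752e-13 = 3.49877e-14
  π_II·L_II = 0.55 × 1.95713e-06 = 1.07642e-06
  π_III·L_III = 0.36 × 1.23126e-05 = 4.43255e-06
Normaliser: 3.49877e-14 + 1.07642e-06 + 4.43255e-06 = 5.50897e-06
P(Group III | x₁, x₂) ≈ 0.8046

0.8046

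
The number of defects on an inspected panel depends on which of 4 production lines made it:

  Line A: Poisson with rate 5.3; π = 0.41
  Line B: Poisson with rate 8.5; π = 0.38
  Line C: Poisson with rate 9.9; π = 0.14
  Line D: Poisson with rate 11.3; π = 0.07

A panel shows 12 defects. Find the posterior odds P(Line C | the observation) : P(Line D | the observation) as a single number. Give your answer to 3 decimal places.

Posterior odds = (w_i f_i(x)) / (w_j f_j(x)); the normalising sum cancels.
Poisson probabilities:
  L_A = 0.00511933
  L_B = 0.0604209
  L_C = 0.0928475
  L_D = 0.111964
Posterior odds = (w_C·L_C) / (w_D·L_D) = (0.14·0.0928475) / (0.07·0.111964) = 0.0129986 / 0.00783745 ≈ 1.659

1.659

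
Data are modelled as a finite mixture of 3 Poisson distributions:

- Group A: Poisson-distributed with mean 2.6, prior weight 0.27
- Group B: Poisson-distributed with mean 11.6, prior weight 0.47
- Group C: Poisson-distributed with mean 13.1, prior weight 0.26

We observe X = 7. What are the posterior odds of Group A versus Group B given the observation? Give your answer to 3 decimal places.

Only the two components matter; the odds are (π_i f_i(x)) / (π_j f_j(x)).
Poisson probabilities:
  L_A = 0.0118363
  L_B = 0.0513996
  L_C = 0.0268665
Odds = (0.27/0.47) × (0.0118363/0.0513996) = 0.574468 × 0.230281 ≈ 0.132

0.132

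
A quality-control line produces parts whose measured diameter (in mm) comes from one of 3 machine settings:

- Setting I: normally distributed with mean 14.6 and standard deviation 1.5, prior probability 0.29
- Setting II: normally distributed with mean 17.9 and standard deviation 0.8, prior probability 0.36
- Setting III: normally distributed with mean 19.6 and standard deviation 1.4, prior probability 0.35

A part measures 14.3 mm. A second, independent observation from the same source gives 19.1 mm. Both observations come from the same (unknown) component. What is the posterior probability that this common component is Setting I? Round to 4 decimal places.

0.9112

Apply Bayes' rule: the posterior for each component is proportional to its prior times its likelihood at x.
Since both observations come from the same component, the likelihood for component k is f_k(x₁)·f_k(x₂).
  f_I = [(1/(1.5·√(2π)))·exp(−(14.3−14.6)²/(2·1.5²)) = 0.265962·exp(-0.02000) = 0.260695] × [0.00295457] = 0.000770241
  f_II = [(1/(0.8·√(2π)))·exp(−(14.3−17.9)²/(2·0.8²)) = 0.498678·exp(-10.12500) = 1.99797e-05] × [0.161897] = 3.23465e-06
  f_III = [(1/(1.4·√(2π)))·exp(−(14.3−19.6)²/(2·1.4²)) = 0.284959·exp(-7.16582) = 0.000220144] × [0.267353] = 5.88562e-05
Unnormalised posteriors:
  P(Z=I)·f_I = 0.29 × 0.000770241 = 0.00022337
  P(Z=II)·f_II = 0.36 × 3.23465e-06 = 1.16447e-06
  P(Z=III)·f_III = 0.35 × 5.88562e-05 = 2.05997e-05
Normaliser: 0.00022337 + 1.16447e-06 + 2.05997e-05 = 0.000245134
Responsibility of Setting I: 0.00022337 / 0.000245134 ≈ 0.9112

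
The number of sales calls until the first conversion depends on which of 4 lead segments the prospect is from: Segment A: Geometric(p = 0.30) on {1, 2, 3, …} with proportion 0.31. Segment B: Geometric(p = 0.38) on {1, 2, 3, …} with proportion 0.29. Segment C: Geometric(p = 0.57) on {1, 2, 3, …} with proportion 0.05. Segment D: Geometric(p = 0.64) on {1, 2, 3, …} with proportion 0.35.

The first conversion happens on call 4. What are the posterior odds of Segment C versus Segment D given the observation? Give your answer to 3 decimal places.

Posterior odds = (π_i f_i(x)) / (π_j f_j(x)); the normalising sum cancels.
Component likelihoods at x = 4:
  L_A = 0.30·(1−0.30)^3 = 0.30·0.343 = 0.1029
  L_B = 0.38·(1−0.38)^3 = 0.38·0.238328 = 0.0905646
  L_C = 0.57·(1−0.57)^3 = 0.57·0.079507 = 0.045319
  L_D = 0.64·(1−0.64)^3 = 0.64·0.046656 = 0.0298598
0.00226595 / 0.0104509 ≈ 0.217

0.217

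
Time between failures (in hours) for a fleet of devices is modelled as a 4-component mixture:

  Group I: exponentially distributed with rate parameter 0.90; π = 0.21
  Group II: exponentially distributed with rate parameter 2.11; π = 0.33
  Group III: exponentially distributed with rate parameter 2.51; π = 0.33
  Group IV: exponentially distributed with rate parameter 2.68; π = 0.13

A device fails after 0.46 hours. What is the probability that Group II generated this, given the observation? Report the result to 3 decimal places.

P(component k | x) = π_k·f_k(x) / marginal(x), where marginal(x) = Σ_j π_j·f_j(x).
Component likelihoods at x = 0.46 hours:
  f_I = 0.90·e^(−0.90·0.46) = 0.90·e^(−0.4140) = 0.594901
  f_II = 2.11·e^(−2.11·0.46) = 2.11·e^(−0.9706) = 0.799385
  f_III = 2.51·e^(−2.51·0.46) = 2.51·e^(−1.1546) = 0.791111
  f_IV = 2.68·e^(−2.68·0.46) = 2.68·e^(−1.2328) = 0.781154
Unnormalised posteriors:
  π_I·f_I = 0.21 × 0.594901 = 0.124929
  π_II·f_II = 0.33 × 0.799385 = 0.263797
  π_III·f_III = 0.33 × 0.791111 = 0.261067
  π_IV·f_IV = 0.13 × 0.781154 = 0.10155
Denominator: 0.124929 + 0.263797 + 0.261067 + 0.10155 = 0.751343
So the posterior for Group II is 0.263797 / 0.751343 ≈ 0.351.

0.351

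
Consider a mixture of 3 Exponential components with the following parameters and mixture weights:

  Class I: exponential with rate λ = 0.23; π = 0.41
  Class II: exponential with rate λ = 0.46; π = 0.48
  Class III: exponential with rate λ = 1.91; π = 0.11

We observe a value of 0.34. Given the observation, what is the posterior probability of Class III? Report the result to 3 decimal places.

P(component k | x) = π_k·f_k(x) / marginal(x), where marginal(x) = Σ_j π_j·f_j(x).
Component likelihoods at x = 0.34:
  p_I = 0.212699
  p_II = 0.3934
  p_III = 0.997706
Prior × likelihood for each component:
  π_I·p_I = 0.41 × 0.212699 = 0.0872067
  π_II·p_II = 0.48 × 0.3934 = 0.188832
  π_III·p_III = 0.11 × 0.997706 = 0.109748
Marginal: 0.0872067 + 0.188832 + 0.109748 = 0.385786
P(Class III | 0.34) = 0.109748 / 0.385786 ≈ 0.284

0.284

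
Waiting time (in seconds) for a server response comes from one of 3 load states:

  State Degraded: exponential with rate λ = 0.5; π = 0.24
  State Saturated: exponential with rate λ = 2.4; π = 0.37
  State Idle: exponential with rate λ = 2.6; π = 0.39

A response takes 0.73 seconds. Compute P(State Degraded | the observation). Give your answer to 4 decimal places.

P(component k | x) = P(Z=k)·f_k(x) / marginal(x), where marginal(x) = Σ_j P(Z=j)·f_j(x).
Component likelihoods at x = 0.73 seconds:
  p_Degraded = 0.347098
  p_Saturated = 0.416224
  p_Idle = 0.389657
Prior × likelihood for each component:
  P(Z=Degraded)·p_Degraded = 0.24 × 0.347098 = 0.0833036
  P(Z=Saturated)·p_Saturated = 0.37 × 0.416224 = 0.154003
  P(Z=Idle)·p_Idle = 0.39 × 0.389657 = 0.151966
Sum: 0.0833036 + 0.154003 + 0.151966 = 0.389273
P(State Degraded | the observation) = 0.0833036 / 0.389273 ≈ 0.2140

0.2140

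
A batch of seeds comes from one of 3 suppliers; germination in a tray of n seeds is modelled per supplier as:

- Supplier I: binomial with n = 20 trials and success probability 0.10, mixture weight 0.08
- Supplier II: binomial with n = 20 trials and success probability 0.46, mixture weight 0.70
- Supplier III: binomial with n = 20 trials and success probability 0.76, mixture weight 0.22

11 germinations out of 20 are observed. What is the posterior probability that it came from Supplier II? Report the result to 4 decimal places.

0.9494

By Bayes' theorem, P(k | x) = π_k f_k(x) / Σ_j π_j f_j(x).
Binomial probabilities:
  L_I = C(20,11)·0.10^11·0.90^9 = 167960·1e-11·0.38742 = 6.50711e-07
  L_II = C(20,11)·0.46^11·0.54^9 = 167960·0.000195135·0.00390431 = 0.127963
  L_III = C(20,11)·0.76^11·0.24^9 = 167960·0.0488596·2.64181e-06 = 0.0216799
Multiply by the mixture weights:
  π_I·L_I = 0.08 × 6.50711e-07 = 5.20569e-08
  π_II·L_II = 0.70 × 0.127963 = 0.0895744
  π_III·L_III = 0.22 × 0.0216799 = 0.00476957
Sum: 5.20569e-08 + 0.0895744 + 0.00476957 = 0.094344
P(Supplier II | data) = 0.0895744 / 0.094344 ≈ 0.9494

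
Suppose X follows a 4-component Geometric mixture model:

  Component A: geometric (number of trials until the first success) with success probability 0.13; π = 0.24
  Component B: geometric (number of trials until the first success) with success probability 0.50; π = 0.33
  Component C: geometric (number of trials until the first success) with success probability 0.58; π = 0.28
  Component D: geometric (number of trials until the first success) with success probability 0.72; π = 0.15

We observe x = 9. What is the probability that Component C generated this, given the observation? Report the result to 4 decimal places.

0.0142

P(component k | x) = π_k·f_k(x) / marginal(x), where marginal(x) = Σ_j π_j·f_j(x).
Geometric probabilities:
  L_A = 0.0426675
  L_B = 0.00195312
  L_C = 0.000561594
  L_D = 2.72017e-05
Multiply by the mixture weights:
  π_A·L_A = 0.24 × 0.0426675 = 0.0102402
  π_B·L_B = 0.33 × 0.00195312 = 0.000644531
  π_C·L_C = 0.28 × 0.000561594 = 0.000157246
  π_D·L_D = 0.15 × 2.72017e-05 = 4.08026e-06
Sum: 0.0102402 + 0.000644531 + 0.000157246 + 4.08026e-06 = 0.0110461
P(Component C | x) = 0.000157246 / 0.0110461 ≈ 0.0142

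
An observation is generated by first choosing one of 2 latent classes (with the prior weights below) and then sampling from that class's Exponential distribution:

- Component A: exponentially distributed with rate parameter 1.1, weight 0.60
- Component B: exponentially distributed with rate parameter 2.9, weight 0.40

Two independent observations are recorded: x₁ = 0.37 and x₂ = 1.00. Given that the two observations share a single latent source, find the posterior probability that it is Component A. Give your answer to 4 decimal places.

Posterior ∝ prior × likelihood, so P(k | x) ∝ π_k f_k(x); normalise over all components.
Since both observations come from the same component, the likelihood for component k is f_k(x₁)·f_k(x₂).
  L_A = [0.732209] × [0.366158] = 0.268104
  L_B = [0.991745] × [0.159567] = 0.15825
Weight by the priors:
  π_A·L_A = 0.60 × 0.268104 = 0.160863
  π_B·L_B = 0.40 × 0.15825 = 0.0633
Normaliser: 0.160863 + 0.0633 = 0.224163
P(Component A | x₁,x₂) = 0.160863 / 0.224163 ≈ 0.7176

0.7176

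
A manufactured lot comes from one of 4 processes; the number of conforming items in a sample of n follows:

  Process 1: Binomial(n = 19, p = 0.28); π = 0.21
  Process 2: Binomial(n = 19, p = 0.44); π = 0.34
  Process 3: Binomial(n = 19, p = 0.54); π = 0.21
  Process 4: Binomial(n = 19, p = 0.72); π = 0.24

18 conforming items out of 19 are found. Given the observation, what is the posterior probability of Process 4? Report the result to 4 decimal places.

0.9916

P(component k | x) = w_k·f_k(x) / marginal(x), where marginal(x) = Σ_j w_j·f_j(x).
Component likelihoods at x = 18 conforming items out of 19:
  L_1 = C(19,18)·0.28^18·0.72^1 = 19·1.11904e-10·0.72 = 1.53084e-09
  L_2 = C(19,18)·0.44^18·0.56^1 = 19·3.82075e-07·0.56 = 4.06527e-06
  L_3 = C(19,18)·0.54^18·0.46^1 = 19·1.52436e-05·0.46 = 0.000133229
  L_4 = C(19,18)·0.72^18·0.28^1 = 19·0.00270386·0.28 = 0.0143846
Multiply by the mixture weights:
  w_1·L_1 = 0.21 × 1.53084e-09 = 3.21477e-10
  w_2·L_2 = 0.34 × 4.06527e-06 = 1.38219e-06
  w_3·L_3 = 0.21 × 0.000133229 = 2.79781e-05
  w_4·L_4 = 0.24 × 0.0143846 = 0.00345229
Evidence: 3.21477e-10 + 1.38219e-06 + 2.79781e-05 + 0.00345229 = 0.00348165
Responsibility of Process 4: 0.00345229 / 0.00348165 ≈ 0.9916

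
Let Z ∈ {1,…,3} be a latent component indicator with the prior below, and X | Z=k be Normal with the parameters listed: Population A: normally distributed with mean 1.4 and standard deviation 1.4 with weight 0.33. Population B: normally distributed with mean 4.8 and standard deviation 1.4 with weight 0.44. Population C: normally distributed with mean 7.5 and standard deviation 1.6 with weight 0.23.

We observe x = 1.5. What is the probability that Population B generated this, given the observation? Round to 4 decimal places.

0.0767

By Bayes' theorem, P(k | x) = π_k f_k(x) / Σ_j π_j f_j(x).
Normal densities:
  p_A = (1/(1.4·√(2π)))·exp(−(1.5−1.4)²/(2·1.4²)) = 0.284959·exp(-0.00255) = 0.284233
  p_B = (1/(1.4·√(2π)))·exp(−(1.5−4.8)²/(2·1.4²)) = 0.284959·exp(-2.77806) = 0.0177127
  p_C = (1/(1.6·√(2π)))·exp(−(1.5−7.5)²/(2·1.6²)) = 0.249339·exp(-7.03125) = 0.000220372
Prior × likelihood for each component:
  π_A·p_A = 0.33 × 0.284233 = 0.0937968
  π_B·p_B = 0.44 × 0.0177127 = 0.0077936
  π_C·p_C = 0.23 × 0.000220372 = 5.06856e-05
Normaliser: 0.0937968 + 0.0077936 + 5.06856e-05 = 0.101641
So the posterior for Population B is 0.0077936 / 0.101641 ≈ 0.0767.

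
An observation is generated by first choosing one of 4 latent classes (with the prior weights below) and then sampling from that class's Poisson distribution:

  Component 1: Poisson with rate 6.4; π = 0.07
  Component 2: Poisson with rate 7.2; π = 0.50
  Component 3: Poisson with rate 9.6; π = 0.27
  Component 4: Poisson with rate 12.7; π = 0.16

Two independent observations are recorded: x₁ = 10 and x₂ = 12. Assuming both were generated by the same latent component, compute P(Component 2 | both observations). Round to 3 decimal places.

0.202

Posterior ∝ prior × likelihood, so P(k | x) ∝ P(Z=k) f_k(x); normalise over all components.
Since both observations come from the same component, the likelihood for component k is f_k(x₁)·f_k(x₂).
  L_1 = [0.05279] × [0.0163809] = 0.000864749
  L_2 = [0.0770268] × [0.0302505] = 0.0023301
  L_3 = [0.124086] × [0.0866345] = 0.0107501
  L_4 = [0.0917771] × [0.112142] = 0.0102921
Prior × likelihood for each component:
  P(Z=1)·L_1 = 0.07 × 0.000864749 = 6.05324e-05
  P(Z=2)·L_2 = 0.50 × 0.0023301 = 0.00116505
  P(Z=3)·L_3 = 0.27 × 0.0107501 = 0.00290253
  P(Z=4)·L_4 = 0.16 × 0.0102921 = 0.00164673
Evidence: 6.05324e-05 + 0.00116505 + 0.00290253 + 0.00164673 = 0.00577484
P(Component 2 | x₁, x₂) ≈ 0.202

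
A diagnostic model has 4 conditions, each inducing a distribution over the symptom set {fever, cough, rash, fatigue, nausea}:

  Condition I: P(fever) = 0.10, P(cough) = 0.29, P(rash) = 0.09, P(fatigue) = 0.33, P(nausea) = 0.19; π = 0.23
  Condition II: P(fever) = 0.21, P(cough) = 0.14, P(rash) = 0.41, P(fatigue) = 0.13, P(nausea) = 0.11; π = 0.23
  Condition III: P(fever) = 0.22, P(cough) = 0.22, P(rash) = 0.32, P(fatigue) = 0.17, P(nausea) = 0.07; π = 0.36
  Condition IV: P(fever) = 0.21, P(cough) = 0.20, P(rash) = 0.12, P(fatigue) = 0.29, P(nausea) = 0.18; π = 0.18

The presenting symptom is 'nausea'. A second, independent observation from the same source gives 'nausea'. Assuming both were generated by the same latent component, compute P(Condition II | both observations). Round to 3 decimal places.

By Bayes' theorem, P(k | x) = π_k f_k(x) / Σ_j π_j f_j(x).
Since both observations come from the same component, the likelihood for component k is f_k(x₁)·f_k(x₂).
  f_I = [P(nausea | comp) = 0.19] × [0.19] = 0.0361
  f_II = [P(nausea | comp) = 0.11] × [0.11] = 0.0121
  f_III = [P(nausea | comp) = 0.07] × [0.07] = 0.0049
  f_IV = [P(nausea | comp) = 0.18] × [0.18] = 0.0324
Prior × likelihood for each component:
  π_I·f_I = 0.23 × 0.0361 = 0.008303
  π_II·f_II = 0.23 × 0.0121 = 0.002783
  π_III·f_III = 0.36 × 0.0049 = 0.001764
  π_IV·f_IV = 0.18 × 0.0324 = 0.005832
Sum: 0.008303 + 0.002783 + 0.001764 + 0.005832 = 0.018682
So the posterior for Condition II is 0.002783 / 0.018682 ≈ 0.149.

0.149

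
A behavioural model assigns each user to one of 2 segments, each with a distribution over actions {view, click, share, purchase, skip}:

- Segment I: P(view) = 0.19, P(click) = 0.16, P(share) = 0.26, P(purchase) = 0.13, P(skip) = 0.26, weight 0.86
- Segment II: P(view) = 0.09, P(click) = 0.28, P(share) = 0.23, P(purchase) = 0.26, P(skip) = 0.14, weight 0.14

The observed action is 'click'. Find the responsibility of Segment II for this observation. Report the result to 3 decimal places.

The responsibility of component k is π_k f_k(x) divided by Σ_j π_j f_j(x).
Evaluate each component's likelihood at the observed value:
  p_I = 0.16
  p_II = 0.28
Multiply by the mixture weights:
  π_I·p_I = 0.86 × 0.16 = 0.1376
  π_II·p_II = 0.14 × 0.28 = 0.0392
Normaliser: 0.1376 + 0.0392 = 0.1768
P(Segment II | 'click') = 0.0392 / 0.1768 ≈ 0.222

0.222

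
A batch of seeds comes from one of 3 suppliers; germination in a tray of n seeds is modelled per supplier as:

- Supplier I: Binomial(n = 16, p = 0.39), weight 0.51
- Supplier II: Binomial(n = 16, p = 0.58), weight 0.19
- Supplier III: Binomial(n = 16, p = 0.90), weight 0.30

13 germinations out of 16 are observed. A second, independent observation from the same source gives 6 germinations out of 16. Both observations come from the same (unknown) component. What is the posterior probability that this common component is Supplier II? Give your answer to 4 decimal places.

0.8457

The responsibility of component k is π_k f_k(x) divided by Σ_j π_j f_j(x).
Since both observations come from the same component, the likelihood for component k is f_k(x₁)·f_k(x₂).
  f_I = [C(16,13)·0.39^13·0.61^3 = 560·4.82881e-06·0.226981 = 0.000613787] × [0.201006] = 0.000123375
  f_II = [C(16,13)·0.58^13·0.42^3 = 560·0.000840551·0.074088 = 0.0348738] × [0.0520697] = 0.00181587
  f_III = [C(16,13)·0.90^13·0.10^3 = 560·0.254187·0.001 = 0.142344] × [4.25578e-07] = 6.05787e-08
Prior × likelihood for each component:
  π_I·f_I = 0.51 × 0.000123375 = 6.29213e-05
  π_II·f_II = 0.19 × 0.00181587 = 0.000345015
  π_III·f_III = 0.30 × 6.05787e-08 = 1.81736e-08
Denominator: 6.29213e-05 + 0.000345015 + 1.81736e-08 = 0.000407955
P(Supplier II | x₁,x₂) = 0.000345015 / 0.000407955 ≈ 0.8457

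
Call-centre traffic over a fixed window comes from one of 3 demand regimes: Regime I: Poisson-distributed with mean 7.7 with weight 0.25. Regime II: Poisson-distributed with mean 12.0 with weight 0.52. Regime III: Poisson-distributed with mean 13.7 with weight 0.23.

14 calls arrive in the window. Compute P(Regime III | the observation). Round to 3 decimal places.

0.325

P(component k | x) = π_k·f_k(x) / marginal(x), where marginal(x) = Σ_j π_j·f_j(x).
Poisson probabilities:
  L_I = 0.0133781
  L_II = 0.0904889
  L_III = 0.105644
Multiply by the mixture weights:
  π_I·L_I = 0.25 × 0.0133781 = 0.00334452
  π_II·L_II = 0.52 × 0.0904889 = 0.0470542
  π_III·L_III = 0.23 × 0.105644 = 0.0242981
Sum: 0.00334452 + 0.0470542 + 0.0242981 = 0.0746969
Responsibility of Regime III: 0.0242981 / 0.0746969 ≈ 0.325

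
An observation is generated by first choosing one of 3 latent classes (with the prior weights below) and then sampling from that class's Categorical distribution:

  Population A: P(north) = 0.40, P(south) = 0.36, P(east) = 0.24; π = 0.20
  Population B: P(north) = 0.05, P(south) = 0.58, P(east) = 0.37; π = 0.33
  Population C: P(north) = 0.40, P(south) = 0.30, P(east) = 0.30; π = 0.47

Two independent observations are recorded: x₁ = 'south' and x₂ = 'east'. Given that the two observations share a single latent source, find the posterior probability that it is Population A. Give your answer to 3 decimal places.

The responsibility of component k is π_k f_k(x) divided by Σ_j π_j f_j(x).
Since both observations come from the same component, the likelihood for component k is f_k(x₁)·f_k(x₂).
  L_A = [0.36] × [0.24] = 0.0864
  L_B = [0.58] × [0.37] = 0.2146
  L_C = [0.3] × [0.3] = 0.09
Multiply by the mixture weights:
  π_A·L_A = 0.20 × 0.0864 = 0.01728
  π_B·L_B = 0.33 × 0.2146 = 0.070818
  π_C·L_C = 0.47 × 0.09 = 0.0423
Evidence: 0.01728 + 0.070818 + 0.0423 = 0.130398
P(Population A | x) = 0.01728 / 0.130398 ≈ 0.133

0.133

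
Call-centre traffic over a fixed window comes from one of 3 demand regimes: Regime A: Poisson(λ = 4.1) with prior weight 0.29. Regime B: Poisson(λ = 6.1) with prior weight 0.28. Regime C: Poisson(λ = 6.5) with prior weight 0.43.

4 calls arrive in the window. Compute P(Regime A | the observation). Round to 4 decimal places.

P(component k | x) = π_k·f_k(x) / marginal(x), where marginal(x) = Σ_j π_j·f_j(x).
Evaluate each component's likelihood at the observed value:
  f_A = e^(−4.1)·4.1^4/4! = 0.195127
  f_B = e^(−6.1)·6.1^4/4! = 0.129393
  f_C = e^(−6.5)·6.5^4/4! = 0.111822
Weight by the priors:
  π_A·f_A = 0.29 × 0.195127 = 0.0565868
  π_B·f_B = 0.28 × 0.129393 = 0.0362301
  π_C·f_C = 0.43 × 0.111822 = 0.0480835
Normaliser: 0.0565868 + 0.0362301 + 0.0480835 = 0.1409
P(Regime A | data) ≈ 0.4016

0.4016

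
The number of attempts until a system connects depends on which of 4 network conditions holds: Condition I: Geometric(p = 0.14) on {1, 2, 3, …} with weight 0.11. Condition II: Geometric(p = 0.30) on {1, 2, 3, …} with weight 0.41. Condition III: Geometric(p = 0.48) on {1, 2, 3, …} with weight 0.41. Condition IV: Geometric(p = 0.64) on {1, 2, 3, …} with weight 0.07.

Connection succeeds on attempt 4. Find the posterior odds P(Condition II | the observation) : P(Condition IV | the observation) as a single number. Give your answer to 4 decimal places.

20.1843

Posterior odds = (P(Z=i) f_i(x)) / (P(Z=j) f_j(x)); the normalising sum cancels.
Component likelihoods at x = 4:
  L_I = 0.0890478
  L_II = 0.1029
  L_III = 0.0674918
  L_IV = 0.0298598
0.042189 / 0.00209019 ≈ 20.1843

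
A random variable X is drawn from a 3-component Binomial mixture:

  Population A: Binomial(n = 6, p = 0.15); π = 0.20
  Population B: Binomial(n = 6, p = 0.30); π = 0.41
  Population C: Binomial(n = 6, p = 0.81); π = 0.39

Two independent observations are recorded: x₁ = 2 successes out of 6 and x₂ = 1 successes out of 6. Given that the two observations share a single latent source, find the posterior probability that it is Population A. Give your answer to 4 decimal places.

0.2592

Apply Bayes' rule: the posterior for each component is proportional to its prior times its likelihood at x.
Since both observations come from the same component, the likelihood for component k is f_k(x₁)·f_k(x₂).
  p_A = [C(6,2)·0.15^2·0.85^4 = 15·0.0225·0.522006 = 0.176177] × [0.399335] = 0.0703536
  p_B = [C(6,2)·0.30^2·0.70^4 = 15·0.09·0.2401 = 0.324135] × [0.302526] = 0.0980593
  p_C = [C(6,2)·0.81^2·0.19^4 = 15·0.6561·0.00130321 = 0.0128255] × [0.00120338] = 1.54341e-05
Weight by the priors:
  π_A·p_A = 0.20 × 0.0703536 = 0.0140707
  π_B·p_B = 0.41 × 0.0980593 = 0.0402043
  π_C·p_C = 0.39 × 1.54341e-05 = 6.01928e-06
Normaliser: 0.0140707 + 0.0402043 + 6.01928e-06 = 0.054281
P(Population A | x₁, x₂) = 0.0140707 / 0.054281 ≈ 0.2592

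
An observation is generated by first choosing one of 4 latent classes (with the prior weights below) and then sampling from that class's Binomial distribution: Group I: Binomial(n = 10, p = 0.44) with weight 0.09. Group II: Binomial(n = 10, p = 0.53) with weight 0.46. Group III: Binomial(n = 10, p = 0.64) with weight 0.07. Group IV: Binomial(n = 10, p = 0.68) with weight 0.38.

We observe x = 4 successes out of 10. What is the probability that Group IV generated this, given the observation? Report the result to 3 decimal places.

Posterior ∝ prior × likelihood, so P(k | x) ∝ π_k f_k(x); normalise over all components.
Evaluate each component's likelihood at the observed value:
  L_I = 0.242749
  L_II = 0.178612
  L_III = 0.0766927
  L_IV = 0.048212
Weight by the priors:
  π_I·L_I = 0.09 × 0.242749 = 0.0218474
  π_II·L_II = 0.46 × 0.178612 = 0.0821614
  π_III·L_III = 0.07 × 0.0766927 = 0.00536849
  π_IV·L_IV = 0.38 × 0.048212 = 0.0183205
Normaliser: 0.0218474 + 0.0821614 + 0.00536849 + 0.0183205 = 0.127698
So the posterior for Group IV is 0.0183205 / 0.127698 ≈ 0.143.

0.143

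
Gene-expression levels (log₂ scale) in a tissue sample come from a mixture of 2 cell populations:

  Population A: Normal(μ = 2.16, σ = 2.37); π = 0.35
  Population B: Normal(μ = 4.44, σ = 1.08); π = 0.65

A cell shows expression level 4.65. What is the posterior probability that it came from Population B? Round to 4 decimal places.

By Bayes' theorem, P(k | x) = π_k f_k(x) / Σ_j π_j f_j(x).
Evaluate each component's likelihood at the observed value:
  p_A = (1/(2.37·√(2π)))·exp(−(4.65−2.16)²/(2·2.37²)) = 0.168330·exp(-0.55191) = 0.0969322
  p_B = (1/(1.08·√(2π)))·exp(−(4.65−4.44)²/(2·1.08²)) = 0.369391·exp(-0.01890) = 0.362474
Unnormalised posteriors:
  π_A·p_A = 0.35 × 0.0969322 = 0.0339263
  π_B·p_B = 0.65 × 0.362474 = 0.235608
Normaliser: 0.0339263 + 0.235608 = 0.269534
P(Population B | the observation) = 0.235608 / 0.269534 ≈ 0.8741

0.8741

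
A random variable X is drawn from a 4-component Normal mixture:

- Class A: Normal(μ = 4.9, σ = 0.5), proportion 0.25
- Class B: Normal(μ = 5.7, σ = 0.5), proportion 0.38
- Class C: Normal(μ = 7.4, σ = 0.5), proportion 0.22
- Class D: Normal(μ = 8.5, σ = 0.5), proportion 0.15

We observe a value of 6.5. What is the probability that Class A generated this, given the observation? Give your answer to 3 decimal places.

0.010

P(component k | x) = π_k·f_k(x) / marginal(x), where marginal(x) = Σ_j π_j·f_j(x).
Evaluate each component's likelihood at the observed value:
  f_A = (1/(0.5·√(2π)))·exp(−(6.5−4.9)²/(2·0.5²)) = 0.797885·exp(-5.12000) = 0.00476818
  f_B = (1/(0.5·√(2π)))·exp(−(6.5−5.7)²/(2·0.5²)) = 0.797885·exp(-1.28000) = 0.221842
  f_C = (1/(0.5·√(2π)))·exp(−(6.5−7.4)²/(2·0.5²)) = 0.797885·exp(-1.62000) = 0.1579
  f_D = (1/(0.5·√(2π)))·exp(−(6.5−8.5)²/(2·0.5²)) = 0.797885·exp(-8.00000) = 0.00026766
Unnormalised posteriors:
  π_A·f_A = 0.25 × 0.00476818 = 0.00119204
  π_B·f_B = 0.38 × 0.221842 = 0.0842998
  π_C·f_C = 0.22 × 0.1579 = 0.0347381
  π_D·f_D = 0.15 × 0.00026766 = 4.01491e-05
Denominator: 0.00119204 + 0.0842998 + 0.0347381 + 4.01491e-05 = 0.12027
So the posterior for Class A is 0.00119204 / 0.12027 ≈ 0.010.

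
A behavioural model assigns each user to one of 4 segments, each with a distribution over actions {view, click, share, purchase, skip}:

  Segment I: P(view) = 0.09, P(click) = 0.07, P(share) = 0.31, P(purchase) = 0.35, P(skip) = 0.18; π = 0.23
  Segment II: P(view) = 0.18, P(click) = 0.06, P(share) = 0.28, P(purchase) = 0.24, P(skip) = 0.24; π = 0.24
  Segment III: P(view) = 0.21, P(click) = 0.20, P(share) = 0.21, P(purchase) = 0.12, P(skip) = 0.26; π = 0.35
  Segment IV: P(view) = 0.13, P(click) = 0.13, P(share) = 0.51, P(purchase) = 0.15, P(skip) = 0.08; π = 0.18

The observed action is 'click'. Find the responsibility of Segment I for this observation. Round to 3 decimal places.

0.130

The responsibility of component k is π_k f_k(x) divided by Σ_j π_j f_j(x).
Component likelihoods at x = 'click':
  L_I = P(click | comp) = 0.07
  L_II = P(click | comp) = 0.06
  L_III = P(click | comp) = 0.20
  L_IV = P(click | comp) = 0.13
Weight by the priors:
  π_I·L_I = 0.23 × 0.07 = 0.0161
  π_II·L_II = 0.24 × 0.06 = 0.0144
  π_III·L_III = 0.35 × 0.2 = 0.07
  π_IV·L_IV = 0.18 × 0.13 = 0.0234
Evidence: 0.0161 + 0.0144 + 0.07 + 0.0234 = 0.1239
P(Segment I | 'click') = 0.0161 / 0.1239 ≈ 0.130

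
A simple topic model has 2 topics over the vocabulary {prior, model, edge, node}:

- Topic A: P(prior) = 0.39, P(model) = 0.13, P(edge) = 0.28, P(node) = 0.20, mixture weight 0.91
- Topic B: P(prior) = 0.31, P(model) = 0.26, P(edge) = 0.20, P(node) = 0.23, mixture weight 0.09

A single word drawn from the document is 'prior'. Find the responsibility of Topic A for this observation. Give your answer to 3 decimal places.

0.927

The responsibility of component k is P(Z=k) f_k(x) divided by Σ_j P(Z=j) f_j(x).
Component likelihoods at x = 'prior':
  p_A = P(prior | comp) = 0.39
  p_B = P(prior | comp) = 0.31
Prior × likelihood for each component:
  P(Z=A)·p_A = 0.91 × 0.39 = 0.3549
  P(Z=B)·p_B = 0.09 × 0.31 = 0.0279
Sum: 0.3549 + 0.0279 = 0.3828
P(Topic A | the observation) ≈ 0.927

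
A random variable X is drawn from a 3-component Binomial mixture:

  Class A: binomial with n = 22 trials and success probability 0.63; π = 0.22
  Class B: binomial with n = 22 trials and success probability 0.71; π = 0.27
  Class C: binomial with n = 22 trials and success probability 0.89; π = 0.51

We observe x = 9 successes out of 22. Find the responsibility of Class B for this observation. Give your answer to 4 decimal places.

0.1317

By Bayes' theorem, P(k | x) = w_k f_k(x) / Σ_j w_j f_j(x).
Binomial probabilities:
  L_A = C(22,9)·0.63^9·0.37^13 = 497420·0.0156338·2.43569e-06 = 0.0189413
  L_B = C(22,9)·0.71^9·0.29^13 = 497420·0.0458485·1.02606e-07 = 0.00234004
  L_C = C(22,9)·0.89^9·0.11^13 = 497420·0.350356·3.45227e-13 = 6.01642e-08
Multiply by the mixture weights:
  w_A·L_A = 0.22 × 0.0189413 = 0.00416709
  w_B·L_B = 0.27 × 0.00234004 = 0.000631809
  w_C·L_C = 0.51 × 6.01642e-08 = 3.06837e-08
Denominator: 0.00416709 + 0.000631809 + 3.06837e-08 = 0.00479893
Responsibility of Class B: 0.000631809 / 0.00479893 ≈ 0.1317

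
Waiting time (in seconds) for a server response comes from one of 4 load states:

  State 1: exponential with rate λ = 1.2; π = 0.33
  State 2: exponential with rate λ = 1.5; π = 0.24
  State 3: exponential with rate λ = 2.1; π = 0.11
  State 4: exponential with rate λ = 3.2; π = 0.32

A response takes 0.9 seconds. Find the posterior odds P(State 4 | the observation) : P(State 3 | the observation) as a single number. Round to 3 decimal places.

1.647

Posterior odds = (P(Z=i) f_i(x)) / (P(Z=j) f_j(x)); the normalising sum cancels.
Evaluate each component's likelihood at the observed value:
  f_1 = 0.407515
  f_2 = 0.38886
  f_3 = 0.317251
  f_4 = 0.179631
Odds = (0.32/0.11) × (0.179631/0.317251) = 2.90909 × 0.566212 ≈ 1.647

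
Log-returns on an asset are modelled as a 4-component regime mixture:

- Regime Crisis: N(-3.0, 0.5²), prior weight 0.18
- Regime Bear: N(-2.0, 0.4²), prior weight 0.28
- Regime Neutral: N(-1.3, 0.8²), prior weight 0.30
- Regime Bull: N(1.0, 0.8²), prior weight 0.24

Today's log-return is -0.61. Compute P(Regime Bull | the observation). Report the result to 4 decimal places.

The responsibility of component k is π_k f_k(x) divided by Σ_j π_j f_j(x).
Normal densities:
  L_Crisis = 8.71913e-06
  L_Bear = 0.00238046
  L_Neutral = 0.343782
  L_Bull = 0.0658173
Prior × likelihood for each component:
  π_Crisis·L_Crisis = 0.18 × 8.71913e-06 = 1.56944e-06
  π_Bear·L_Bear = 0.28 × 0.00238046 = 0.00066653
  π_Neutral·L_Neutral = 0.30 × 0.343782 = 0.103135
  π_Bull·L_Bull = 0.24 × 0.0658173 = 0.0157961
Denominator: 1.56944e-06 + 0.00066653 + 0.103135 + 0.0157961 = 0.119599
So the posterior for Regime Bull is 0.0157961 / 0.119599 ≈ 0.1321.

0.1321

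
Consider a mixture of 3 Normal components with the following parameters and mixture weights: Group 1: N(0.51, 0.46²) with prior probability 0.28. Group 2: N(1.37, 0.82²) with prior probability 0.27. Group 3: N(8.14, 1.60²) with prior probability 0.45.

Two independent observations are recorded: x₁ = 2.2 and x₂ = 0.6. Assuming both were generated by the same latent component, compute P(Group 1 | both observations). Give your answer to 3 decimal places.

0.010

Apply Bayes' rule: the posterior for each component is proportional to its prior times its likelihood at x.
Since both observations come from the same component, the likelihood for component k is f_k(x₁)·f_k(x₂).
  L_1 = [(1/(0.46·√(2π)))·exp(−(2.2−0.51)²/(2·0.46²)) = 0.867266·exp(-6.74882) = 0.00101666] × [0.850824] = 0.000865003
  L_2 = [(1/(0.82·√(2π)))·exp(−(2.2−1.37)²/(2·0.82²)) = 0.486515·exp(-0.51227) = 0.291488] × [0.313057] = 0.0912522
  L_3 = [(1/(1.60·√(2π)))·exp(−(2.2−8.14)²/(2·1.60²)) = 0.249339·exp(-6.89133) = 0.000253469] × [3.75369e-06] = 9.51444e-10
Multiply by the mixture weights:
  π_1·L_1 = 0.28 × 0.000865003 = 0.000242201
  π_2·L_2 = 0.27 × 0.0912522 = 0.0246381
  π_3·L_3 = 0.45 × 9.51444e-10 = 4.2815e-10
Evidence: 0.000242201 + 0.0246381 + 4.2815e-10 = 0.0248803
Responsibility of Group 1: 0.000242201 / 0.0248803 ≈ 0.010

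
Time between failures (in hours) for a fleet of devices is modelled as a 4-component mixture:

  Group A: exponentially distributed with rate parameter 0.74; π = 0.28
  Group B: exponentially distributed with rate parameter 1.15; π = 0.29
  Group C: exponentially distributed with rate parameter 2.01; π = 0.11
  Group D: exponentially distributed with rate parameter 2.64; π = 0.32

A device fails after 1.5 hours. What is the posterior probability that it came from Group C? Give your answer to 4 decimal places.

Apply Bayes' rule: the posterior for each component is proportional to its prior times its likelihood at x.
Exponential densities:
  f_A = 0.74·e^(−0.74·1.5) = 0.74·e^(−1.1100) = 0.243874
  f_B = 1.15·e^(−1.15·1.5) = 1.15·e^(−1.7250) = 0.204899
  f_C = 2.01·e^(−2.01·1.5) = 2.01·e^(−3.0150) = 0.0985821
  f_D = 2.64·e^(−2.64·1.5) = 2.64·e^(−3.9600) = 0.0503266
Unnormalised posteriors:
  w_A·f_A = 0.28 × 0.243874 = 0.0682846
  w_B·f_B = 0.29 × 0.204899 = 0.0594207
  w_C·f_C = 0.11 × 0.0985821 = 0.010844
  w_D·f_D = 0.32 × 0.0503266 = 0.0161045
Sum: 0.0682846 + 0.0594207 + 0.010844 + 0.0161045 = 0.154654
P(Group C | data) ≈ 0.0701

0.0701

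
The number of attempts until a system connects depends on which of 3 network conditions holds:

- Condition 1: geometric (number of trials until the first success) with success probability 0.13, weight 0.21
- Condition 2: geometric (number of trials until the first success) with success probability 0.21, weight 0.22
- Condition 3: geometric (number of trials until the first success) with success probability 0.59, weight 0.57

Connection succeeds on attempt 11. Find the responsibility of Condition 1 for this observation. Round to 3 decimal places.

Apply Bayes' rule: the posterior for each component is proportional to its prior times its likelihood at x.
Geometric probabilities:
  p_1 = 0.13·(1−0.13)^10 = 0.13·0.248423 = 0.032295
  p_2 = 0.21·(1−0.21)^10 = 0.21·0.0946828 = 0.0198834
  p_3 = 0.59·(1−0.59)^10 = 0.59·0.000134227 = 7.91937e-05
Multiply by the mixture weights:
  P(Z=1)·p_1 = 0.21 × 0.032295 = 0.00678196
  P(Z=2)·p_2 = 0.22 × 0.0198834 = 0.00437434
  P(Z=3)·p_3 = 0.57 × 7.91937e-05 = 4.51404e-05
Denominator: 0.00678196 + 0.00437434 + 4.51404e-05 = 0.0112014
P(Condition 1 | 11) ≈ 0.605

0.605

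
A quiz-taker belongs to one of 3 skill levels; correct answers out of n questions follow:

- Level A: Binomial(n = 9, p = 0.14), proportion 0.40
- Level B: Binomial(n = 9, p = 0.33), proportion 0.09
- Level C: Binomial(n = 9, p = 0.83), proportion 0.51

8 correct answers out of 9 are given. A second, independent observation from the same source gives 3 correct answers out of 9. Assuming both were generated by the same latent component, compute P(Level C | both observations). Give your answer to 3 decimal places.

0.907

Apply Bayes' rule: the posterior for each component is proportional to its prior times its likelihood at x.
Since both observations come from the same component, the likelihood for component k is f_k(x₁)·f_k(x₂).
  p_A = [C(9,8)·0.14^8·0.86^1 = 9·1.47579e-07·0.86 = 1.14226e-06] × [0.0932511] = 1.06517e-07
  p_B = [C(9,8)·0.33^8·0.67^1 = 9·0.000140641·0.67 = 0.000848064] × [0.273067] = 0.000231579
  p_C = [C(9,8)·0.83^8·0.17^1 = 9·0.225229·0.17 = 0.344601] × [0.00115933] = 0.000399506
Weight by the priors:
  w_A·p_A = 0.40 × 1.06517e-07 = 4.26068e-08
  w_B·p_B = 0.09 × 0.000231579 = 2.08421e-05
  w_C·p_C = 0.51 × 0.000399506 = 0.000203748
Marginal: 4.26068e-08 + 2.08421e-05 + 0.000203748 = 0.000224633
P(Level C | data) ≈ 0.907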